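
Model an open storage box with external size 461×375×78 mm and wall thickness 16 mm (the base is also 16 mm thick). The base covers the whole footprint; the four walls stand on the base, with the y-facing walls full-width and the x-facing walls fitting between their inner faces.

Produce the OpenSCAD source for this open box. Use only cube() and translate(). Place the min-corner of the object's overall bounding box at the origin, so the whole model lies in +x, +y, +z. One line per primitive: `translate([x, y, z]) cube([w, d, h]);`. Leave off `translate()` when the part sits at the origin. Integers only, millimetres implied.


cube([461, 375, 16]);
translate([0, 0, 16]) cube([461, 16, 62]);
translate([0, 359, 16]) cube([461, 16, 62]);
translate([0, 16, 16]) cube([16, 343, 62]);
translate([445, 16, 16]) cube([16, 343, 62]);


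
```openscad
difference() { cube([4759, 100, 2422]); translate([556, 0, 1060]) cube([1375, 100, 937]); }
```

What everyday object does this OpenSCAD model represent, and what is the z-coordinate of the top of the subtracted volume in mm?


A wall with a window opening. The window head height is 1997 mm.

A wall with a rectangular opening subtracted — a window. Sill at z = 1060, opening 937 mm tall, so the head is at 1060 + 937 = 1997 mm.


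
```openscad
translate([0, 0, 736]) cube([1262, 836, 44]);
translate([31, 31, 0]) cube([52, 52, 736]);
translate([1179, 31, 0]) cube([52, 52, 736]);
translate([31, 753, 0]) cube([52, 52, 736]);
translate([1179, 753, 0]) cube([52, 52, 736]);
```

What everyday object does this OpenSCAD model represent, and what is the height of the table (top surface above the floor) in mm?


A table. The table height is 780 mm.

A 1262×836×44 slab sits at z = 736 on four 52 mm square posts — a table. The top surface is at 736 + 44 = 780 mm.


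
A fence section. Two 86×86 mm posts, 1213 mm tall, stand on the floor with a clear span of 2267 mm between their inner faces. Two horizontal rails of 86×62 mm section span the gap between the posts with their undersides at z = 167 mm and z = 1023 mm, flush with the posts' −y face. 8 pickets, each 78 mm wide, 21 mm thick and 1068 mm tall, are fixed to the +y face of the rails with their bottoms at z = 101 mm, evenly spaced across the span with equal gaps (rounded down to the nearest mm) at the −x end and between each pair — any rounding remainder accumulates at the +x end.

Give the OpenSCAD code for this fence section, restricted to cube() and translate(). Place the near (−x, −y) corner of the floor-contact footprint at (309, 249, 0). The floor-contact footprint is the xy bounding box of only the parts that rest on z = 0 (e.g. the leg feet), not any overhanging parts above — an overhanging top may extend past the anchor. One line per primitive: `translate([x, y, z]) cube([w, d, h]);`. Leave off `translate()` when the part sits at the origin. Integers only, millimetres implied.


translate([309, 249, 0]) cube([86, 86, 1213]);
translate([2662, 249, 0]) cube([86, 86, 1213]);
translate([395, 249, 167]) cube([2267, 86, 62]);
translate([395, 249, 1023]) cube([2267, 86, 62]);
translate([577, 335, 101]) cube([78, 21, 1068]);
translate([837, 335, 101]) cube([78, 21, 1068]);
translate([1097, 335, 101]) cube([78, 21, 1068]);
translate([1357, 335, 101]) cube([78, 21, 1068]);
translate([1617, 335, 101]) cube([78, 21, 1068]);
translate([1877, 335, 101]) cube([78, 21, 1068]);
translate([2137, 335, 101]) cube([78, 21, 1068]);
translate([2397, 335, 101]) cube([78, 21, 1068]);


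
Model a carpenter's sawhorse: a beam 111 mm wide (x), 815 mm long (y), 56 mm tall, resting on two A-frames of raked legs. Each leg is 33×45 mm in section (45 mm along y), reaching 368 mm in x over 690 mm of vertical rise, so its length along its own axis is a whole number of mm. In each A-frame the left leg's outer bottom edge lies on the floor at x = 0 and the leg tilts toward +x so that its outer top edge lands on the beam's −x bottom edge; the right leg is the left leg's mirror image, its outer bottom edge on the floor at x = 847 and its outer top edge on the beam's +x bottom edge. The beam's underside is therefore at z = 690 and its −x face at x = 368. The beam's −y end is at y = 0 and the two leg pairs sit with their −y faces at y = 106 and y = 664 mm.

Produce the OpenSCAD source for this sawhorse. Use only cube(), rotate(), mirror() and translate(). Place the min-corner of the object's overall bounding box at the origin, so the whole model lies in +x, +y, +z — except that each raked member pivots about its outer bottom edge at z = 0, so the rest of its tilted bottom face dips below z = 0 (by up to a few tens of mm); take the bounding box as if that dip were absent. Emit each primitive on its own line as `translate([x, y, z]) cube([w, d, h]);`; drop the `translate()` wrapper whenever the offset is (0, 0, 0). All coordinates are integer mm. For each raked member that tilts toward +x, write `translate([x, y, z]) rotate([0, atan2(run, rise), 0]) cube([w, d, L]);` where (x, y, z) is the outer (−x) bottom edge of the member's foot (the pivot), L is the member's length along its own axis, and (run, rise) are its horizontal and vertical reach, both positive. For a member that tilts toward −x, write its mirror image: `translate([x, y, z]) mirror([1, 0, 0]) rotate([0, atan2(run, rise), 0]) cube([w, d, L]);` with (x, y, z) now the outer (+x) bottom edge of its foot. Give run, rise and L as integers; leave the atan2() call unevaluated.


translate([368, 0, 690]) cube([111, 815, 56]);
translate([0, 106, 0]) rotate([0, atan2(368, 690), 0]) cube([33, 45, 782]);
translate([847, 106, 0]) mirror([1, 0, 0]) rotate([0, atan2(368, 690), 0]) cube([33, 45, 782]);
translate([0, 664, 0]) rotate([0, atan2(368, 690), 0]) cube([33, 45, 782]);
translate([847, 664, 0]) mirror([1, 0, 0]) rotate([0, atan2(368, 690), 0]) cube([33, 45, 782]);


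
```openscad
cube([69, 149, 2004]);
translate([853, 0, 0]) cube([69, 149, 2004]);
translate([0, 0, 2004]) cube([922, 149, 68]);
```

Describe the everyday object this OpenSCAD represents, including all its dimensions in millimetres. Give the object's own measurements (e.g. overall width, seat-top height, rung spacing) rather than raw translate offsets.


A door frame. The clear opening is 784 mm wide and 2004 mm high. Two 69 mm wide jambs, 149 mm deep, stand either side of the opening from the floor to the top of the opening. A 68 mm thick head sits across the top of both jambs, spanning the full outside width of the frame.


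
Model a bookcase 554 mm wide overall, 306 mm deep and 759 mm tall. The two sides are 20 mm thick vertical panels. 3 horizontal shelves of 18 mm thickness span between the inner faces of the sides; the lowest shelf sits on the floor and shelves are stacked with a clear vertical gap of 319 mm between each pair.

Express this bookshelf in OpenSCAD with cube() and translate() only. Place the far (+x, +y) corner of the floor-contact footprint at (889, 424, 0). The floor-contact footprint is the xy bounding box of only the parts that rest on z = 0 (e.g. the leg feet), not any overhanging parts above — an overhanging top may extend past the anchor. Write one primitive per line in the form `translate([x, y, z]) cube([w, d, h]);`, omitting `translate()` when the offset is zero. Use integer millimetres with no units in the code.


translate([335, 118, 0]) cube([20, 306, 759]);
translate([869, 118, 0]) cube([20, 306, 759]);
translate([355, 118, 0]) cube([514, 306, 18]);
translate([355, 118, 337]) cube([514, 306, 18]);
translate([355, 118, 674]) cube([514, 306, 18]);


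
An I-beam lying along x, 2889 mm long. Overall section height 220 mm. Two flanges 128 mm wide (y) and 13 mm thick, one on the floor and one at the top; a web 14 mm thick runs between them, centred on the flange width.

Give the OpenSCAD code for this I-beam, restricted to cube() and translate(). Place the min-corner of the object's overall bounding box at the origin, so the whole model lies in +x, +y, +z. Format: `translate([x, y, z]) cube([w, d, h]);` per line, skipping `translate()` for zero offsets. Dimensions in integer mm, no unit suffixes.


cube([2889, 128, 13]);
translate([0, 57, 13]) cube([2889, 14, 194]);
translate([0, 0, 207]) cube([2889, 128, 13]);


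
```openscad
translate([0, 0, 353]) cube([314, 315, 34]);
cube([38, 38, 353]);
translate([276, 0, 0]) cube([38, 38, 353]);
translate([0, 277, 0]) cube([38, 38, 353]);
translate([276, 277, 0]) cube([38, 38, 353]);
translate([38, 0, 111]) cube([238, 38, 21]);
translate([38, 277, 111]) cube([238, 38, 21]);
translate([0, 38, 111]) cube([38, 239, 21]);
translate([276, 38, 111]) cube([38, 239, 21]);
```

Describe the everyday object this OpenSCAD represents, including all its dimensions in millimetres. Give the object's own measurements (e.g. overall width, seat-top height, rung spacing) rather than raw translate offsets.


A four-legged stool. The seat is a 314×315×34 mm slab whose top surface is at z = 387 mm; four square legs, each 38×38 mm in cross-section, run from the floor (z = 0) to the underside of the seat, each flush with a corner of the seat. Four stretchers, 38 mm wide and 21 mm tall, connect adjacent legs with their undersides at z = 111 mm, each running between the inner faces of the legs it joins and aligned with the legs' outer faces on the other axis.


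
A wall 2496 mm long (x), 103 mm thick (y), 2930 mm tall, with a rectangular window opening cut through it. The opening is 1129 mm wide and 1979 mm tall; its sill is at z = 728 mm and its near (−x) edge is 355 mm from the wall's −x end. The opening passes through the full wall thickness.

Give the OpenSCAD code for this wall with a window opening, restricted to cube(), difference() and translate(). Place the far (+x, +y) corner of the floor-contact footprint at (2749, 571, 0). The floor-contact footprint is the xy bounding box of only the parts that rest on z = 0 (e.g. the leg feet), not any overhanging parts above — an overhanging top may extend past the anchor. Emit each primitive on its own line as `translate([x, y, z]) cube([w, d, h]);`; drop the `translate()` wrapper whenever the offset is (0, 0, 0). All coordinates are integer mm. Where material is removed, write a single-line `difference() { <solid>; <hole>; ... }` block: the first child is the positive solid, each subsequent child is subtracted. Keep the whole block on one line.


difference() { translate([253, 468, 0]) cube([2496, 103, 2930]); translate([608, 468, 728]) cube([1129, 103, 1979]); }


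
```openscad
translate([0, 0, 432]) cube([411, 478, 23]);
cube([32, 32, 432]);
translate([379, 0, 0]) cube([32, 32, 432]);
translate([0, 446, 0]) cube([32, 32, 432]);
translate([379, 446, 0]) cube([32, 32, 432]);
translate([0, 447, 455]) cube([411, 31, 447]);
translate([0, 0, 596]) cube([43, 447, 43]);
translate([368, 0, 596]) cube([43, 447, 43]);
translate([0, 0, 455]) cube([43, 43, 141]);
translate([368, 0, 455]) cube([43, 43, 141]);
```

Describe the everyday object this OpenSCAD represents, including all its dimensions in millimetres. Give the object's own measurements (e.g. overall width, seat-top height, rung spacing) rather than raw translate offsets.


A chair. The seat is a 411×478×23 mm slab with its top at z = 455 mm, on four 32×32 mm corner legs (flush with the seat edges, standing on z = 0). A flat backrest 31 mm thick, 447 mm tall, spans the full seat width and rises from the seat top along its +y edge, rear face flush with the rear of the seat. Two armrests of 43×43 mm section run along each side from the seat's front edge to the front of the backrest, top faces 184 mm above the seat top and outer faces flush with the seat's x-edges; a 43×43 mm post under the front of each armrest stands on the seat at the front corner.


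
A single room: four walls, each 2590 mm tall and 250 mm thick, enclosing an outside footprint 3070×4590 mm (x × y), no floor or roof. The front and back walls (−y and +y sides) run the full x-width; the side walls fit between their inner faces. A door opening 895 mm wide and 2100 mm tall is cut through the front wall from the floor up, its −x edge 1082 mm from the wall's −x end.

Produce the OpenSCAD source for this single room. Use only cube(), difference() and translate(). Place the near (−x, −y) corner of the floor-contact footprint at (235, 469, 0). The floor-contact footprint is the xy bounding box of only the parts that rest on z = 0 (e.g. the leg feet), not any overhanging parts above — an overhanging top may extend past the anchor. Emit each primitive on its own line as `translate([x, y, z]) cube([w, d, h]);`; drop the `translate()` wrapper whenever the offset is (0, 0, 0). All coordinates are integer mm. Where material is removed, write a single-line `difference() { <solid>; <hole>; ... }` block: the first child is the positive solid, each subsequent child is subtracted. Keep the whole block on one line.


difference() { translate([235, 469, 0]) cube([3070, 250, 2590]); translate([1317, 469, 0]) cube([895, 250, 2100]); }
translate([235, 4809, 0]) cube([3070, 250, 2590]);
translate([235, 719, 0]) cube([250, 4090, 2590]);
translate([3055, 719, 0]) cube([250, 4090, 2590]);


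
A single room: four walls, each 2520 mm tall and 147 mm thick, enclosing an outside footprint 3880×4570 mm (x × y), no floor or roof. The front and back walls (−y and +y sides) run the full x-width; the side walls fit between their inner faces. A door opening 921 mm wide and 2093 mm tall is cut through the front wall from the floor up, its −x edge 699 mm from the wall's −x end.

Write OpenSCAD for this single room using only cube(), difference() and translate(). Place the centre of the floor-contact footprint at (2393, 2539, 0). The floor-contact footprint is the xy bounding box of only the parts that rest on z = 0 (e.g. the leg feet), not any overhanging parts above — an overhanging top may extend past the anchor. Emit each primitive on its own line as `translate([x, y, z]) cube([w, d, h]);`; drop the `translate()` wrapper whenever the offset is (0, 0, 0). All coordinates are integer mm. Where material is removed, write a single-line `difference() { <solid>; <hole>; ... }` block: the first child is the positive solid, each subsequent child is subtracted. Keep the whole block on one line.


difference() { translate([453, 254, 0]) cube([3880, 147, 2520]); translate([1152, 254, 0]) cube([921, 147, 2093]); }
translate([453, 4677, 0]) cube([3880, 147, 2520]);
translate([453, 401, 0]) cube([147, 4276, 2520]);
translate([4186, 401, 0]) cube([147, 4276, 2520]);


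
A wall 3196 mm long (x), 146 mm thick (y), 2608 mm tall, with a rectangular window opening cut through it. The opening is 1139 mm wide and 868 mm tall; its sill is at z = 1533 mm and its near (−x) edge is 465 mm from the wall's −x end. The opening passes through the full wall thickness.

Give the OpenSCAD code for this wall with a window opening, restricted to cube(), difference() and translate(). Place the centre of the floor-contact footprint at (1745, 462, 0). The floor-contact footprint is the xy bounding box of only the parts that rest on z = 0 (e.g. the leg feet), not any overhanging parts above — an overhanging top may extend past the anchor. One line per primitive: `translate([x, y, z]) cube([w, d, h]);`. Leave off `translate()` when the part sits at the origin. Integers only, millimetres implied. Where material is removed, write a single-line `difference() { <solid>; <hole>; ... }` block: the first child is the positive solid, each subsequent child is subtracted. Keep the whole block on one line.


difference() { translate([147, 389, 0]) cube([3196, 146, 2608]); translate([612, 389, 1533]) cube([1139, 146, 868]); }


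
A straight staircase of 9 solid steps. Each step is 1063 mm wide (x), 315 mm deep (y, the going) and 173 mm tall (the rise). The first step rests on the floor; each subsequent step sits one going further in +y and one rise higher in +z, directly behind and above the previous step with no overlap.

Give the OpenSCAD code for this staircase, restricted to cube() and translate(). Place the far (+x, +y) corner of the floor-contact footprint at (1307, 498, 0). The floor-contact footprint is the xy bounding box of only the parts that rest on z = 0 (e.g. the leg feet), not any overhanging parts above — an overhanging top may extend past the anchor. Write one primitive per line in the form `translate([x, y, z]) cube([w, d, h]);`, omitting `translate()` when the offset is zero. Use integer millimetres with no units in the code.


translate([244, 183, 0]) cube([1063, 315, 173]);
translate([244, 498, 173]) cube([1063, 315, 173]);
translate([244, 813, 346]) cube([1063, 315, 173]);
translate([244, 1128, 519]) cube([1063, 315, 173]);
translate([244, 1443, 692]) cube([1063, 315, 173]);
translate([244, 1758, 865]) cube([1063, 315, 173]);
translate([244, 2073, 1038]) cube([1063, 315, 173]);
translate([244, 2388, 1211]) cube([1063, 315, 173]);
translate([244, 2703, 1384]) cube([1063, 315, 173]);


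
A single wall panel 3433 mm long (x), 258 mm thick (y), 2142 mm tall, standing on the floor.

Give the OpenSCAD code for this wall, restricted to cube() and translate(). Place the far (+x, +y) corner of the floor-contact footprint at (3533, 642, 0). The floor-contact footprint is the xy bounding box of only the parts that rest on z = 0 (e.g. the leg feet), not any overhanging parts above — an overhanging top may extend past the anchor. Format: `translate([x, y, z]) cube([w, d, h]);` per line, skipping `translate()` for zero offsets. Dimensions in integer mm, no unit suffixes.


translate([100, 384, 0]) cube([3433, 258, 2142]);


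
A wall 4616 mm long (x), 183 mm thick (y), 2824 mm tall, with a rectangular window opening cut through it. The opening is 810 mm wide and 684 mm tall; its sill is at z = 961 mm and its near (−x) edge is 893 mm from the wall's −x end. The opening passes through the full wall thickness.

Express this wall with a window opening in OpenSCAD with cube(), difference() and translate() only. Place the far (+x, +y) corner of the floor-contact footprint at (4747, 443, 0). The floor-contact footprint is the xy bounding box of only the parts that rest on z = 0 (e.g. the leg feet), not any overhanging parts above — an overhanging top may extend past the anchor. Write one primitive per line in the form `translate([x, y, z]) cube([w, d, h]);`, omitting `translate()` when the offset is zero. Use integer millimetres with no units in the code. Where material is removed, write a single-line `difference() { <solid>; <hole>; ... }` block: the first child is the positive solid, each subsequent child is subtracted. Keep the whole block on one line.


difference() { translate([131, 260, 0]) cube([4616, 183, 2824]); translate([1024, 260, 961]) cube([810, 183, 684]); }


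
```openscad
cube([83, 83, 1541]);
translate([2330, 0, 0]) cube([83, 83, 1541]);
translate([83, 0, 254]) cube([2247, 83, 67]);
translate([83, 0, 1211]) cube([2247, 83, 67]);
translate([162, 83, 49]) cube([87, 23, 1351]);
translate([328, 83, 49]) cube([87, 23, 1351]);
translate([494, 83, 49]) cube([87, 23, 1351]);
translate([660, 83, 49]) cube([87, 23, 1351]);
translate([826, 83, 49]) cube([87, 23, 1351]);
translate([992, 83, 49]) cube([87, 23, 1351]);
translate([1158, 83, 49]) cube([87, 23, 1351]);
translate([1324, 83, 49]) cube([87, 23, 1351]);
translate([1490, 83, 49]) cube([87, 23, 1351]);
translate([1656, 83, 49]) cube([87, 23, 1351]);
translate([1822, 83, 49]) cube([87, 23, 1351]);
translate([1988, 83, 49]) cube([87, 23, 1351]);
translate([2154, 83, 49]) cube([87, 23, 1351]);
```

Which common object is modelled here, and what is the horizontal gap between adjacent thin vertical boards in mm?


A fence section. The picket gap is 79 mm.

Two posts, two rails, 13 pickets — a fence section. Span 2247 mm holds 13 pickets of 87 mm with 14 equal gaps: ⌊(2247 − 13·87) / 14⌋ = 79 mm.


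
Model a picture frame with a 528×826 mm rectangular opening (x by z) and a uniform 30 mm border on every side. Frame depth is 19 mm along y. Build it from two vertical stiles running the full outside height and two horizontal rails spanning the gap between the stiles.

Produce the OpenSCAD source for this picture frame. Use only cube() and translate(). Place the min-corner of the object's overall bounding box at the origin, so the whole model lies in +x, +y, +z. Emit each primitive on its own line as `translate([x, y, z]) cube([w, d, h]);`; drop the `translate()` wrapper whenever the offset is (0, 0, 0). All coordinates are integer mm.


cube([30, 19, 886]);
translate([558, 0, 0]) cube([30, 19, 886]);
translate([30, 0, 0]) cube([528, 19, 30]);
translate([30, 0, 856]) cube([528, 19, 30]);


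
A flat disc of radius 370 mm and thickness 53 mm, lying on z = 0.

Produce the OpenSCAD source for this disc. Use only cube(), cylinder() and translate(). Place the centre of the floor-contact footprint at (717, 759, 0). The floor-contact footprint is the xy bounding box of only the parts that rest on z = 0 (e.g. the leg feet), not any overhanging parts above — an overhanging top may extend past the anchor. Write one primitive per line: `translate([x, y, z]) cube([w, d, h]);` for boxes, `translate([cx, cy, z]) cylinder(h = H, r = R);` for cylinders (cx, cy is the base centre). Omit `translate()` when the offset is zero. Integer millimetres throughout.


translate([717, 759, 0]) cylinder(h = 53, r = 370);


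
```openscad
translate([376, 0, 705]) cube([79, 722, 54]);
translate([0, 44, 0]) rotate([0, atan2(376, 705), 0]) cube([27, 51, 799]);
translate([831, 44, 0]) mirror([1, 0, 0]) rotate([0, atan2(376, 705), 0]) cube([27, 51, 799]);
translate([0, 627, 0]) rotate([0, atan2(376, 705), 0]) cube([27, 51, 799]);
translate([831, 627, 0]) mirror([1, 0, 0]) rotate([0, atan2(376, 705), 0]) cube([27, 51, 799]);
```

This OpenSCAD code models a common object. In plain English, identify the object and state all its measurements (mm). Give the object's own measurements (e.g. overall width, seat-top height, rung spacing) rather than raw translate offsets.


A sawhorse. A 79×722×54 mm beam (x, y, z) sits on two A-frame leg pairs. Each pair is two raked legs of 27×51 mm section (51 mm along y) splaying symmetrically in x. Each leg rises 705 mm vertically over 376 mm of horizontal reach and is 799 mm long along its own axis. Every leg's outer bottom edge rests on the floor and its outer top edge meets a bottom edge of the beam — the left legs (tilting toward +x) meet the beam's −x bottom edge, the right legs (their mirror images, tilting toward −x) meet its +x bottom edge — so the leg tops tuck under the beam, the beam's underside is 705 mm above the floor, and the feet are 831 mm apart outside-to-outside with the beam centred between them. The two leg pairs are set in 44 mm from either end of the beam.


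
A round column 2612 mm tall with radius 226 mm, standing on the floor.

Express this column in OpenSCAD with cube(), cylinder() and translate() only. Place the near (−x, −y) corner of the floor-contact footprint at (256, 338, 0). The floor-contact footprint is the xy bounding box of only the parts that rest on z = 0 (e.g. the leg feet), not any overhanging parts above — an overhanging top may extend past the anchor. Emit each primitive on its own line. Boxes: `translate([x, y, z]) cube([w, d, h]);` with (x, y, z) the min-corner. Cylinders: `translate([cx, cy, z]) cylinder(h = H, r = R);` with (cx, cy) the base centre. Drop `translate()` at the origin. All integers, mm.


translate([482, 564, 0]) cylinder(h = 2612, r = 226);


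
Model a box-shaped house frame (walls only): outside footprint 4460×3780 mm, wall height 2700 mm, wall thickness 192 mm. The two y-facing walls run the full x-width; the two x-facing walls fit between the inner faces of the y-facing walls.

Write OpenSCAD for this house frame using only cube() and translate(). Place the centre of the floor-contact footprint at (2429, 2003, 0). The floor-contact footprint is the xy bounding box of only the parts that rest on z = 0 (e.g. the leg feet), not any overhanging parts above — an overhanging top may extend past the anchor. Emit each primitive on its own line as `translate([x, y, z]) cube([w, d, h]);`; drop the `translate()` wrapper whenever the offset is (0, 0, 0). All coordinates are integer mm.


translate([199, 113, 0]) cube([4460, 192, 2700]);
translate([199, 3701, 0]) cube([4460, 192, 2700]);
translate([199, 305, 0]) cube([192, 3396, 2700]);
translate([4467, 305, 0]) cube([192, 3396, 2700]);


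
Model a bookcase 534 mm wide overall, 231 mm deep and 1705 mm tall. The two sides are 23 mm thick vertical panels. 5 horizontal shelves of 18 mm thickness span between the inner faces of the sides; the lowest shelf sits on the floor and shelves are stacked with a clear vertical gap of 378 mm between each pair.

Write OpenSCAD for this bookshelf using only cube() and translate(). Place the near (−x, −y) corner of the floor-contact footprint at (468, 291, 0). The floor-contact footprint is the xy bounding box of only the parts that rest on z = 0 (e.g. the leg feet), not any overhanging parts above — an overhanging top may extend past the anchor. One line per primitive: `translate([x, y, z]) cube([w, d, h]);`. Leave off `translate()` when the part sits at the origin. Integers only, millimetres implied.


translate([468, 291, 0]) cube([23, 231, 1705]);
translate([979, 291, 0]) cube([23, 231, 1705]);
translate([491, 291, 0]) cube([488, 231, 18]);
translate([491, 291, 396]) cube([488, 231, 18]);
translate([491, 291, 792]) cube([488, 231, 18]);
translate([491, 291, 1188]) cube([488, 231, 18]);
translate([491, 291, 1584]) cube([488, 231, 18]);


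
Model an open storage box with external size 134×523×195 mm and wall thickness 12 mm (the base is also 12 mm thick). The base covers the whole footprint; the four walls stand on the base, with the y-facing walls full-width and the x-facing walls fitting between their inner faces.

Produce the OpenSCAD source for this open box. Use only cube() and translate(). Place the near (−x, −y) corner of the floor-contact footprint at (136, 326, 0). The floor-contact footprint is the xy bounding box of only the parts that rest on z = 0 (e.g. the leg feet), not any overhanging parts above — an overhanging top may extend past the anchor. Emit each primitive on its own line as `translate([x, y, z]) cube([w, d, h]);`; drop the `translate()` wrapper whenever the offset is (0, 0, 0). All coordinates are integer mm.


translate([136, 326, 0]) cube([134, 523, 12]);
translate([136, 326, 12]) cube([134, 12, 183]);
translate([136, 837, 12]) cube([134, 12, 183]);
translate([136, 338, 12]) cube([12, 499, 183]);
translate([258, 338, 12]) cube([12, 499, 183]);


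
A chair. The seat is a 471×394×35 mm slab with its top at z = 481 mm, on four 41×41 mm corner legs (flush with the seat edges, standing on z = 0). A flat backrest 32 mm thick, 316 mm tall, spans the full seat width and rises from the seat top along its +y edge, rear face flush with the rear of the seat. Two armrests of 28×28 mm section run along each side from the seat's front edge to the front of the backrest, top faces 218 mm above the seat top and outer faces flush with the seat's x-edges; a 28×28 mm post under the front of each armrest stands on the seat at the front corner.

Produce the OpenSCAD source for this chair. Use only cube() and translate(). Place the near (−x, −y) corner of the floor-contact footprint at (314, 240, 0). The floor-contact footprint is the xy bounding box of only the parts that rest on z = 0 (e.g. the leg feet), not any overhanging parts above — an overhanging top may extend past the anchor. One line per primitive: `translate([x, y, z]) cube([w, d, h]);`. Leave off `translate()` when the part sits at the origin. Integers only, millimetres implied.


// leg_h = 481 - 35 = 446
// arm post h = 218 - 28 = 190
translate([314, 240, 446]) cube([471, 394, 35]);
translate([314, 240, 0]) cube([41, 41, 446]);
translate([744, 240, 0]) cube([41, 41, 446]);
translate([314, 593, 0]) cube([41, 41, 446]);
translate([744, 593, 0]) cube([41, 41, 446]);
translate([314, 602, 481]) cube([471, 32, 316]);
translate([314, 240, 671]) cube([28, 362, 28]);
translate([757, 240, 671]) cube([28, 362, 28]);
translate([314, 240, 481]) cube([28, 28, 190]);
translate([757, 240, 481]) cube([28, 28, 190]);


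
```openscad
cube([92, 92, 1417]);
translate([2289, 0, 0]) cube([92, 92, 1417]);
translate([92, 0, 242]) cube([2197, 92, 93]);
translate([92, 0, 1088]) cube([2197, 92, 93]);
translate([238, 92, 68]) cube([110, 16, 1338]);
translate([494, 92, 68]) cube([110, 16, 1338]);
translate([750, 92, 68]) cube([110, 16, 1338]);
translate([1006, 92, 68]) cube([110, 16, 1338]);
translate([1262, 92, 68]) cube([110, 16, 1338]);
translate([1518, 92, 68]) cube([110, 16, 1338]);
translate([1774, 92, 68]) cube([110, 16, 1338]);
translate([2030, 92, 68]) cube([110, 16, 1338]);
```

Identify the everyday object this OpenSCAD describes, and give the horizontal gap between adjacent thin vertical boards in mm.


A fence section. The picket gap is 146 mm.

Two posts, two rails, 8 pickets — a fence section. Span 2197 mm holds 8 pickets of 110 mm with 9 equal gaps: ⌊(2197 − 8·110) / 9⌋ = 146 mm.


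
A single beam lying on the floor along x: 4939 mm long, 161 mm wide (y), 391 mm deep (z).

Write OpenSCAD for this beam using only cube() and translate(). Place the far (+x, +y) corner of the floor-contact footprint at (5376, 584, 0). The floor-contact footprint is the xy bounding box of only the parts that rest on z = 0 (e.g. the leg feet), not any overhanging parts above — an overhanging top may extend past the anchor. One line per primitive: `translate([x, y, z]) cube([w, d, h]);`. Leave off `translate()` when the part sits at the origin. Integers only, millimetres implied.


translate([437, 423, 0]) cube([4939, 161, 391]);


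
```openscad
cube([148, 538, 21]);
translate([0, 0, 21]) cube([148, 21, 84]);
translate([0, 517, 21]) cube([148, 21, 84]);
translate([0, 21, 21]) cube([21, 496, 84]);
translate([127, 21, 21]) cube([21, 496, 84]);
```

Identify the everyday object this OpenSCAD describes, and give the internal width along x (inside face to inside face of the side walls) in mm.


An open box. The internal width is 106 mm.

A 148×538 base slab with four walls standing on it — an open box. The base is 148 mm wide and the walls are 21 mm thick, so the internal width is 148 − 2 × 21 = 106 mm.


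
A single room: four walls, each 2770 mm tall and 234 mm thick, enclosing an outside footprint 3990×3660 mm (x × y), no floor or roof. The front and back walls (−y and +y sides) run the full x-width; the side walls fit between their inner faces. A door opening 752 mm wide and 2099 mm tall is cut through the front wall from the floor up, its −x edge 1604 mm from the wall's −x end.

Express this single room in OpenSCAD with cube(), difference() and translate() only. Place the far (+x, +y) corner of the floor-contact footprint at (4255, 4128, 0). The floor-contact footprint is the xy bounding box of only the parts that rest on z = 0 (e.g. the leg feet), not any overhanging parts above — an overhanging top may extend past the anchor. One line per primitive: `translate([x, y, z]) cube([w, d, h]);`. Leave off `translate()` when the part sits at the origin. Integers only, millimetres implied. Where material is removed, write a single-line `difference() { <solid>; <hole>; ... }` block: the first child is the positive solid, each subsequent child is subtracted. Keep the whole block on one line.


difference() { translate([265, 468, 0]) cube([3990, 234, 2770]); translate([1869, 468, 0]) cube([752, 234, 2099]); }
translate([265, 3894, 0]) cube([3990, 234, 2770]);
translate([265, 702, 0]) cube([234, 3192, 2770]);
translate([4021, 702, 0]) cube([234, 3192, 2770]);


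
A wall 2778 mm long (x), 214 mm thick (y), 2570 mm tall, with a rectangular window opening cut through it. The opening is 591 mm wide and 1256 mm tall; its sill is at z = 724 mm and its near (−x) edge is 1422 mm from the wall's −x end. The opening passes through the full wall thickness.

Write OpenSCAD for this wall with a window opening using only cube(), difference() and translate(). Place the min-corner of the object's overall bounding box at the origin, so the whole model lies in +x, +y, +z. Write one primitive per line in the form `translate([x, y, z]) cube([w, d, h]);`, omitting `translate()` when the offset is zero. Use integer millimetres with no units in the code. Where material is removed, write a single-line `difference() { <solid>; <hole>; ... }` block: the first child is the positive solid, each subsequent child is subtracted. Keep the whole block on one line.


difference() { cube([2778, 214, 2570]); translate([1422, 0, 724]) cube([591, 214, 1256]); }


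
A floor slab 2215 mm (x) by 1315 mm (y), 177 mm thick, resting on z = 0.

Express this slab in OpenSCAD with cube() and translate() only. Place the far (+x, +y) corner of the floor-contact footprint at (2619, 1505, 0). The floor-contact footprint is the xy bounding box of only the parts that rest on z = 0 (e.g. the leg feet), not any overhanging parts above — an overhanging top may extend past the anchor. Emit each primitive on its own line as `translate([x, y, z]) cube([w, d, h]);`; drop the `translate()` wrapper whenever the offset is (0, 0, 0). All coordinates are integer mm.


translate([404, 190, 0]) cube([2215, 1315, 177]);


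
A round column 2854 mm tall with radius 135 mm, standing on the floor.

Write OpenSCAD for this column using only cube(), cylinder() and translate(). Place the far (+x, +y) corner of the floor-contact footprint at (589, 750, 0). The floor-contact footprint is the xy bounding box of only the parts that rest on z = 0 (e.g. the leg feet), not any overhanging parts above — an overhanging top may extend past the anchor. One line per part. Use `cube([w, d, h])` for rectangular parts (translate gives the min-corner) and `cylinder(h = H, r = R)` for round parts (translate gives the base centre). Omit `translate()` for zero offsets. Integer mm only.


translate([454, 615, 0]) cylinder(h = 2854, r = 135);


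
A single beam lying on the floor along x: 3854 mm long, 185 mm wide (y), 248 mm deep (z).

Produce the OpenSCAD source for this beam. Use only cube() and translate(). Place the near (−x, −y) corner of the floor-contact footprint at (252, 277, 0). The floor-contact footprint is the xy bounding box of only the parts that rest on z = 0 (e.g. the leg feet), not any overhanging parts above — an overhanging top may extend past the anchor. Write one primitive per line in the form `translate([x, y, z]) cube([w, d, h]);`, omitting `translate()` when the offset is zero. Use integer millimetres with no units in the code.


translate([252, 277, 0]) cube([3854, 185, 248]);


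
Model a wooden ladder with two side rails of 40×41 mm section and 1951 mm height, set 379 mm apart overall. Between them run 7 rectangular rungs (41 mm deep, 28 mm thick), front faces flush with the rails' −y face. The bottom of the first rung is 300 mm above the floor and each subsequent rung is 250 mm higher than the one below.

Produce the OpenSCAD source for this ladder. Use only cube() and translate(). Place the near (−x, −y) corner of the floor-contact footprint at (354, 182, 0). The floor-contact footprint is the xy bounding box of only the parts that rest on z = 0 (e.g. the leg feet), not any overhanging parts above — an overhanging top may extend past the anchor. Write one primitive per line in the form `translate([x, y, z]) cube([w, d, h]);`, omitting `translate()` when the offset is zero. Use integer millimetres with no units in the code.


// rung span = 379 - 2*40 = 299
// rung[k] z = 300 + k*250
translate([354, 182, 0]) cube([40, 41, 1951]);
translate([693, 182, 0]) cube([40, 41, 1951]);
translate([394, 182, 300]) cube([299, 41, 28]);
translate([394, 182, 550]) cube([299, 41, 28]);
translate([394, 182, 800]) cube([299, 41, 28]);
translate([394, 182, 1050]) cube([299, 41, 28]);
translate([394, 182, 1300]) cube([299, 41, 28]);
translate([394, 182, 1550]) cube([299, 41, 28]);
translate([394, 182, 1800]) cube([299, 41, 28]);


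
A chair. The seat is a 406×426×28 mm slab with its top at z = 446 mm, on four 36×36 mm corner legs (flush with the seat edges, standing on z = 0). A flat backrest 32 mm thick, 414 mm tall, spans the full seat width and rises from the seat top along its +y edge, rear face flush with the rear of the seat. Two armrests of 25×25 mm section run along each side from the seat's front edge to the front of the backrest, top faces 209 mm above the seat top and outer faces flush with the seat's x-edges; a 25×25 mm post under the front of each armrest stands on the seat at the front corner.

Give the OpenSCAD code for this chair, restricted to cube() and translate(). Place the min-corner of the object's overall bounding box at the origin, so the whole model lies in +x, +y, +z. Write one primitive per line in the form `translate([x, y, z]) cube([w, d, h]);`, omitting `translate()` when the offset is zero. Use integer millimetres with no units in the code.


translate([0, 0, 418]) cube([406, 426, 28]);
cube([36, 36, 418]);
translate([370, 0, 0]) cube([36, 36, 418]);
translate([0, 390, 0]) cube([36, 36, 418]);
translate([370, 390, 0]) cube([36, 36, 418]);
translate([0, 394, 446]) cube([406, 32, 414]);
translate([0, 0, 630]) cube([25, 394, 25]);
translate([381, 0, 630]) cube([25, 394, 25]);
translate([0, 0, 446]) cube([25, 25, 184]);
translate([381, 0, 446]) cube([25, 25, 184]);


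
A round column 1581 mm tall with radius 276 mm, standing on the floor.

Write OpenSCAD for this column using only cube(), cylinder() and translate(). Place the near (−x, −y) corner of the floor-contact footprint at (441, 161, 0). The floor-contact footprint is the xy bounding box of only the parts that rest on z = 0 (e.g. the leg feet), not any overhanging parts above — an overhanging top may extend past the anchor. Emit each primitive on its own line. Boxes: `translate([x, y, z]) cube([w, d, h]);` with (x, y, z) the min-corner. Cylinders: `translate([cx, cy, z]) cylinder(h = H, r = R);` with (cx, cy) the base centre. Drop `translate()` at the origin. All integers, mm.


translate([717, 437, 0]) cylinder(h = 1581, r = 276);


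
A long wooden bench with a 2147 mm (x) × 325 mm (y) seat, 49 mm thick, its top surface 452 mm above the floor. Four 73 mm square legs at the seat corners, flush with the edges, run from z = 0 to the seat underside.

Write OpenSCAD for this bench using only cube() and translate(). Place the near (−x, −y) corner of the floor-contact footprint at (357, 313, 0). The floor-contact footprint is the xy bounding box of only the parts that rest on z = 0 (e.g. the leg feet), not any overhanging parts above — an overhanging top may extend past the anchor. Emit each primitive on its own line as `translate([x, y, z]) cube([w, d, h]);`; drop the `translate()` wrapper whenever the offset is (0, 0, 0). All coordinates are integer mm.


translate([357, 313, 403]) cube([2147, 325, 49]);
translate([357, 313, 0]) cube([73, 73, 403]);
translate([357, 565, 0]) cube([73, 73, 403]);
translate([2431, 313, 0]) cube([73, 73, 403]);
translate([2431, 565, 0]) cube([73, 73, 403]);


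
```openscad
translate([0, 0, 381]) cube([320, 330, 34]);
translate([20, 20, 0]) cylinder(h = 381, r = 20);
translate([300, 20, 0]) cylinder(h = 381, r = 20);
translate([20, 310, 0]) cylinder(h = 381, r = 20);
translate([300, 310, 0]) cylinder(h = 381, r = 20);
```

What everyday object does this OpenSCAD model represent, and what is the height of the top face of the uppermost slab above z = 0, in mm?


A stool. The seat height is 415 mm.

A 320×330×34 slab at z = 381 on four corner cylinders — a stool. The seat top is 381 + 34 = 415 mm.


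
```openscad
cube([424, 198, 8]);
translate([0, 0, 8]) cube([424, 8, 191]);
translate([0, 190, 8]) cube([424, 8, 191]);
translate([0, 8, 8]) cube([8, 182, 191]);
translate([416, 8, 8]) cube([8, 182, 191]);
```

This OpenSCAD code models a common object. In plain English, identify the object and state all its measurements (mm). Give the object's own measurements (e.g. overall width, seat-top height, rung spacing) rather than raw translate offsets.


An open-topped rectangular box: outside dimensions 424×198×199 mm, with a uniform wall and base thickness of 8 mm. The base is a full 424×198 slab on the floor; four walls sit on top of the base. The front and back walls (the −y and +y sides) span the full width; the two side walls fit between them.
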